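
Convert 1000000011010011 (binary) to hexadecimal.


Group into 4-bit nibbles: 1000000011010011
  1000 = 8
  0000 = 0
  1101 = D
  0011 = 3
= 0x80D3


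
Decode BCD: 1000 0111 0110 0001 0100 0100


Each 4-bit group → digit:
  1000 → 8
  0111 → 7
  0110 → 6
  0001 → 1
  0100 → 4
  0100 → 4
= 876144


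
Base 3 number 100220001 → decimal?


Positional values (base 3):
  1 × 3^0 = 1 × 1 = 1
  0 × 3^1 = 0 × 3 = 0
  0 × 3^2 = 0 × 9 = 0
  0 × 3^3 = 0 × 27 = 0
  2 × 3^4 = 2 × 81 = 162
  2 × 3^5 = 2 × 243 = 486
  0 × 3^6 = 0 × 729 = 0
  0 × 3^7 = 0 × 2187 = 0
  1 × 3^8 = 1 × 6561 = 6561
Sum = 1 + 0 + 0 + 0 + 162 + 486 + 0 + 0 + 6561
= 7210


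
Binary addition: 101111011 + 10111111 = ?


Align and add column by column (LSB to MSB, carry propagating):
  0101111011
+ 0010111111
  ----------
  col 0: 1 + 1 + 0 (carry in) = 2 → bit 0, carry out 1
  col 1: 1 + 1 + 1 (carry in) = 3 → bit 1, carry out 1
  col 2: 0 + 1 + 1 (carry in) = 2 → bit 0, carry out 1
  col 3: 1 + 1 + 1 (carry in) = 3 → bit 1, carry out 1
  col 4: 1 + 1 + 1 (carry in) = 3 → bit 1, carry out 1
  col 5: 1 + 1 + 1 (carry in) = 3 → bit 1, carry out 1
  col 6: 1 + 0 + 1 (carry in) = 2 → bit 0, carry out 1
  col 7: 0 + 1 + 1 (carry in) = 2 → bit 0, carry out 1
  col 8: 1 + 0 + 1 (carry in) = 2 → bit 0, carry out 1
  col 9: 0 + 0 + 1 (carry in) = 1 → bit 1, carry out 0
Reading bits MSB→LSB: 1000111010
Strip leading zeros: 1000111010
= 1000111010


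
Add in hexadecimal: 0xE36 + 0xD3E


Align and add column by column (LSB to MSB, each column mod 16 with carry):
  0E36
+ 0D3E
  ----
  col 0: 6(6) + E(14) + 0 (carry in) = 20 → 4(4), carry out 1
  col 1: 3(3) + 3(3) + 1 (carry in) = 7 → 7(7), carry out 0
  col 2: E(14) + D(13) + 0 (carry in) = 27 → B(11), carry out 1
  col 3: 0(0) + 0(0) + 1 (carry in) = 1 → 1(1), carry out 0
Reading digits MSB→LSB: 1B74
Strip leading zeros: 1B74
= 0x1B74


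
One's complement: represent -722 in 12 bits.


Original: 001011010010
Invert all bits:
  bit 0: 0 → 1
  bit 1: 0 → 1
  bit 2: 1 → 0
  bit 3: 0 → 1
  bit 4: 1 → 0
  bit 5: 1 → 0
  bit 6: 0 → 1
  bit 7: 1 → 0
  bit 8: 0 → 1
  bit 9: 0 → 1
  bit 10: 1 → 0
  bit 11: 0 → 1
= 110100101101


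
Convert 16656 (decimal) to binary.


Divide by 2 repeatedly:
16656 ÷ 2 = 8328 remainder 0
8328 ÷ 2 = 4164 remainder 0
4164 ÷ 2 = 2082 remainder 0
2082 ÷ 2 = 1041 remainder 0
1041 ÷ 2 = 520 remainder 1
520 ÷ 2 = 260 remainder 0
260 ÷ 2 = 130 remainder 0
130 ÷ 2 = 65 remainder 0
65 ÷ 2 = 32 remainder 1
32 ÷ 2 = 16 remainder 0
16 ÷ 2 = 8 remainder 0
8 ÷ 2 = 4 remainder 0
4 ÷ 2 = 2 remainder 0
2 ÷ 2 = 1 remainder 0
1 ÷ 2 = 0 remainder 1
Reading remainders bottom-up:
= 100000100010000


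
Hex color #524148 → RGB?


Hex: #524148
R = 52₁₆ = 82
G = 41₁₆ = 65
B = 48₁₆ = 72
= RGB(82, 65, 72)


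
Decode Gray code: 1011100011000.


Gray code: 1011100011000
MSB stays the same: 1
Each subsequent bit = prev_binary XOR current_gray:
  B[1] = 1 XOR 0 = 1
  B[2] = 1 XOR 1 = 0
  B[3] = 0 XOR 1 = 1
  B[4] = 1 XOR 1 = 0
  B[5] = 0 XOR 0 = 0
  B[6] = 0 XOR 0 = 0
  B[7] = 0 XOR 0 = 0
  B[8] = 0 XOR 1 = 1
  B[9] = 1 XOR 1 = 0
  B[10] = 0 XOR 0 = 0
  B[11] = 0 XOR 0 = 0
  B[12] = 0 XOR 0 = 0
= 1101000010000 (6672 decimal)


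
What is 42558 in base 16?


Divide by 16 repeatedly:
42558 ÷ 16 = 2659 remainder 14 (E)
2659 ÷ 16 = 166 remainder 3 (3)
166 ÷ 16 = 10 remainder 6 (6)
10 ÷ 16 = 0 remainder 10 (A)
Reading remainders bottom-up:
= 0xA63E


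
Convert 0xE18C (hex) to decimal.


Positional values:
Position 0: C × 16^0 = 12 × 1 = 12
Position 1: 8 × 16^1 = 8 × 16 = 128
Position 2: 1 × 16^2 = 1 × 256 = 256
Position 3: E × 16^3 = 14 × 4096 = 57344
Sum = 12 + 128 + 256 + 57344
= 57740


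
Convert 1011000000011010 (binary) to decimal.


Positional values:
Bit 1: 1 × 2^1 = 2
Bit 3: 1 × 2^3 = 8
Bit 4: 1 × 2^4 = 16
Bit 12: 1 × 2^12 = 4096
Bit 13: 1 × 2^13 = 8192
Bit 15: 1 × 2^15 = 32768
Sum = 2 + 8 + 16 + 4096 + 8192 + 32768
= 45082


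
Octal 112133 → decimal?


Positional values:
Position 0: 3 × 8^0 = 3
Position 1: 3 × 8^1 = 24
Position 2: 1 × 8^2 = 64
Position 3: 2 × 8^3 = 1024
Position 4: 1 × 8^4 = 4096
Position 5: 1 × 8^5 = 32768
Sum = 3 + 24 + 64 + 1024 + 4096 + 32768
= 37979


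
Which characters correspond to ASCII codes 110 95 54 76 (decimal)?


Codes (decimal): 110 95 54 76
Per-code ASCII lookup:
  110  (range 97-122: lowercase, 110 - 97 = 13) → 'n'
  95  (special character) → '_'
  54  (range 48-57: digits, 54 - 48 = 6) → '6'
  76  (range 65-90: uppercase, 76 - 65 = 11) → 'L'
= 'n_6L'


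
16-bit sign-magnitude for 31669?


Sign bit: 0 (positive)
Magnitude: 31669 = 111101110110101
= 0111101110110101


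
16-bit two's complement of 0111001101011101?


Original: 0111001101011101
Step 1 - Invert all bits: 1000110010100010
Step 2 - Add 1: 1000110010100010 + 1
= 1000110010100011 (represents -29533)


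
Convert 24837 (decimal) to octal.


Divide by 8 repeatedly:
24837 ÷ 8 = 3104 remainder 5
3104 ÷ 8 = 388 remainder 0
388 ÷ 8 = 48 remainder 4
48 ÷ 8 = 6 remainder 0
6 ÷ 8 = 0 remainder 6
Reading remainders bottom-up:
= 0o60405


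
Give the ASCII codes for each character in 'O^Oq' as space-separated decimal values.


String: 'O^Oq'  (4 characters)
Per-character ASCII lookup:
  'O': uppercase starts at 65: 'O' = 65 + 14 = 79
  '^': special character: '^' = 94
  'O': uppercase starts at 65: 'O' = 65 + 14 = 79
  'q': lowercase starts at 97: 'q' = 97 + 16 = 113
= 79 94 79 113


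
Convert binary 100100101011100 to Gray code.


Binary: 100100101011100
Gray code: G = B XOR (B >> 1)
B >> 1 = 010010010101110
100100101011100 XOR 010010010101110:
  1 XOR 0 = 1
  0 XOR 1 = 1
  0 XOR 0 = 0
  1 XOR 0 = 1
  0 XOR 1 = 1
  0 XOR 0 = 0
  1 XOR 0 = 1
  0 XOR 1 = 1
  1 XOR 0 = 1
  0 XOR 1 = 1
  1 XOR 0 = 1
  1 XOR 1 = 0
  1 XOR 1 = 0
  0 XOR 1 = 1
  0 XOR 0 = 0
= 110110111110010


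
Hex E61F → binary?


Each hex digit → 4 binary bits:
  E = 1110
  6 = 0110
  1 = 0001
  F = 1111
Concatenate: 1110 0110 0001 1111
= 1110011000011111


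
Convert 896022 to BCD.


Each digit → 4-bit binary:
  8 → 1000
  9 → 1001
  6 → 0110
  0 → 0000
  2 → 0010
  2 → 0010
= 1000 1001 0110 0000 0010 0010


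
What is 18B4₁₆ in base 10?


Positional values:
Position 0: 4 × 16^0 = 4 × 1 = 4
Position 1: B × 16^1 = 11 × 16 = 176
Position 2: 8 × 16^2 = 8 × 256 = 2048
Position 3: 1 × 16^3 = 1 × 4096 = 4096
Sum = 4 + 176 + 2048 + 4096
= 6324


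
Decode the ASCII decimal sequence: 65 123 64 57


Codes (decimal): 65 123 64 57
Per-code ASCII lookup:
  65  (range 65-90: uppercase, 65 - 65 = 0) → 'A'
  123  (special character) → '{'
  64  (special character) → '@'
  57  (range 48-57: digits, 57 - 48 = 9) → '9'
= 'A{@9'


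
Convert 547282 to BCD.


Each digit → 4-bit binary:
  5 → 0101
  4 → 0100
  7 → 0111
  2 → 0010
  8 → 1000
  2 → 0010
= 0101 0100 0111 0010 1000 0010


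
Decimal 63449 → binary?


Divide by 2 repeatedly:
63449 ÷ 2 = 31724 remainder 1
31724 ÷ 2 = 15862 remainder 0
15862 ÷ 2 = 7931 remainder 0
7931 ÷ 2 = 3965 remainder 1
3965 ÷ 2 = 1982 remainder 1
1982 ÷ 2 = 991 remainder 0
991 ÷ 2 = 495 remainder 1
495 ÷ 2 = 247 remainder 1
247 ÷ 2 = 123 remainder 1
123 ÷ 2 = 61 remainder 1
61 ÷ 2 = 30 remainder 1
30 ÷ 2 = 15 remainder 0
15 ÷ 2 = 7 remainder 1
7 ÷ 2 = 3 remainder 1
3 ÷ 2 = 1 remainder 1
1 ÷ 2 = 0 remainder 1
Reading remainders bottom-up:
= 1111011111011001


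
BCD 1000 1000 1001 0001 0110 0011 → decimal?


Each 4-bit group → digit:
  1000 → 8
  1000 → 8
  1001 → 9
  0001 → 1
  0110 → 6
  0011 → 3
= 889163


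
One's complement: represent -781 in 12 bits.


Original: 001100001101
Invert all bits:
  bit 0: 0 → 1
  bit 1: 0 → 1
  bit 2: 1 → 0
  bit 3: 1 → 0
  bit 4: 0 → 1
  bit 5: 0 → 1
  bit 6: 0 → 1
  bit 7: 0 → 1
  bit 8: 1 → 0
  bit 9: 1 → 0
  bit 10: 0 → 1
  bit 11: 1 → 0
= 110011110010


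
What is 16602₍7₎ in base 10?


Positional values (base 7):
  2 × 7^0 = 2 × 1 = 2
  0 × 7^1 = 0 × 7 = 0
  6 × 7^2 = 6 × 49 = 294
  6 × 7^3 = 6 × 343 = 2058
  1 × 7^4 = 1 × 2401 = 2401
Sum = 2 + 0 + 294 + 2058 + 2401
= 4755


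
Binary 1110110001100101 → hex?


Group into 4-bit nibbles: 1110110001100101
  1110 = E
  1100 = C
  0110 = 6
  0101 = 5
= 0xEC65


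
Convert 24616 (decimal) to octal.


Divide by 8 repeatedly:
24616 ÷ 8 = 3077 remainder 0
3077 ÷ 8 = 384 remainder 5
384 ÷ 8 = 48 remainder 0
48 ÷ 8 = 6 remainder 0
6 ÷ 8 = 0 remainder 6
Reading remainders bottom-up:
= 0o60050


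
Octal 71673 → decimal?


Positional values:
Position 0: 3 × 8^0 = 3
Position 1: 7 × 8^1 = 56
Position 2: 6 × 8^2 = 384
Position 3: 1 × 8^3 = 512
Position 4: 7 × 8^4 = 28672
Sum = 3 + 56 + 384 + 512 + 28672
= 29627


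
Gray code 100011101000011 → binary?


Gray code: 100011101000011
MSB stays the same: 1
Each subsequent bit = prev_binary XOR current_gray:
  B[1] = 1 XOR 0 = 1
  B[2] = 1 XOR 0 = 1
  B[3] = 1 XOR 0 = 1
  B[4] = 1 XOR 1 = 0
  B[5] = 0 XOR 1 = 1
  B[6] = 1 XOR 1 = 0
  B[7] = 0 XOR 0 = 0
  B[8] = 0 XOR 1 = 1
  B[9] = 1 XOR 0 = 1
  B[10] = 1 XOR 0 = 1
  B[11] = 1 XOR 0 = 1
  B[12] = 1 XOR 0 = 1
  B[13] = 1 XOR 1 = 0
  B[14] = 0 XOR 1 = 1
= 111101001111101 (31357 decimal)


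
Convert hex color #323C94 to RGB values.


Hex: #323C94
R = 32₁₆ = 50
G = 3C₁₆ = 60
B = 94₁₆ = 148
= RGB(50, 60, 148)


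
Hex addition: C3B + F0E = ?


Align and add column by column (LSB to MSB, each column mod 16 with carry):
  0C3B
+ 0F0E
  ----
  col 0: B(11) + E(14) + 0 (carry in) = 25 → 9(9), carry out 1
  col 1: 3(3) + 0(0) + 1 (carry in) = 4 → 4(4), carry out 0
  col 2: C(12) + F(15) + 0 (carry in) = 27 → B(11), carry out 1
  col 3: 0(0) + 0(0) + 1 (carry in) = 1 → 1(1), carry out 0
Reading digits MSB→LSB: 1B49
Strip leading zeros: 1B49
= 0x1B49


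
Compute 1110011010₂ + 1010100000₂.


Align and add column by column (LSB to MSB, carry propagating):
  01110011010
+ 01010100000
  -----------
  col 0: 0 + 0 + 0 (carry in) = 0 → bit 0, carry out 0
  col 1: 1 + 0 + 0 (carry in) = 1 → bit 1, carry out 0
  col 2: 0 + 0 + 0 (carry in) = 0 → bit 0, carry out 0
  col 3: 1 + 0 + 0 (carry in) = 1 → bit 1, carry out 0
  col 4: 1 + 0 + 0 (carry in) = 1 → bit 1, carry out 0
  col 5: 0 + 1 + 0 (carry in) = 1 → bit 1, carry out 0
  col 6: 0 + 0 + 0 (carry in) = 0 → bit 0, carry out 0
  col 7: 1 + 1 + 0 (carry in) = 2 → bit 0, carry out 1
  col 8: 1 + 0 + 1 (carry in) = 2 → bit 0, carry out 1
  col 9: 1 + 1 + 1 (carry in) = 3 → bit 1, carry out 1
  col 10: 0 + 0 + 1 (carry in) = 1 → bit 1, carry out 0
Reading bits MSB→LSB: 11000111010
Strip leading zeros: 11000111010
= 11000111010


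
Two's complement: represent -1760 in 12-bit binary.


Original: 011011100000
Step 1 - Invert all bits: 100100011111
Step 2 - Add 1: 100100011111 + 1
= 100100100000 (represents -1760)


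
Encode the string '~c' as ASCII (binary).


String: '~c'  (2 characters)
Per-character ASCII lookup:
  '~': special character: '~' = 126 → 1111110
  'c': lowercase starts at 97: 'c' = 97 + 2 = 99 → 1100011
= 1111110 1100011


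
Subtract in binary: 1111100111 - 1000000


Align and subtract column by column (LSB to MSB, borrowing when needed):
  1111100111
- 0001000000
  ----------
  col 0: (1 - 0 borrow-in) - 0 → 1 - 0 = 1, borrow out 0
  col 1: (1 - 0 borrow-in) - 0 → 1 - 0 = 1, borrow out 0
  col 2: (1 - 0 borrow-in) - 0 → 1 - 0 = 1, borrow out 0
  col 3: (0 - 0 borrow-in) - 0 → 0 - 0 = 0, borrow out 0
  col 4: (0 - 0 borrow-in) - 0 → 0 - 0 = 0, borrow out 0
  col 5: (1 - 0 borrow-in) - 0 → 1 - 0 = 1, borrow out 0
  col 6: (1 - 0 borrow-in) - 1 → 1 - 1 = 0, borrow out 0
  col 7: (1 - 0 borrow-in) - 0 → 1 - 0 = 1, borrow out 0
  col 8: (1 - 0 borrow-in) - 0 → 1 - 0 = 1, borrow out 0
  col 9: (1 - 0 borrow-in) - 0 → 1 - 0 = 1, borrow out 0
Reading bits MSB→LSB: 1110100111
Strip leading zeros: 1110100111
= 1110100111


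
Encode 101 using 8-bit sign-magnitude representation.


Sign bit: 0 (positive)
Magnitude: 101 = 1100101
= 01100101


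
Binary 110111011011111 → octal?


Group into 3-bit groups: 110111011011111
  110 = 6
  111 = 7
  011 = 3
  011 = 3
  111 = 7
= 0o67337


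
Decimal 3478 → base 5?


Divide by 5 repeatedly:
3478 ÷ 5 = 695 remainder 3
695 ÷ 5 = 139 remainder 0
139 ÷ 5 = 27 remainder 4
27 ÷ 5 = 5 remainder 2
5 ÷ 5 = 1 remainder 0
1 ÷ 5 = 0 remainder 1
Reading remainders bottom-up:
= 102403


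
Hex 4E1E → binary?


Each hex digit → 4 binary bits:
  4 = 0100
  E = 1110
  1 = 0001
  E = 1110
Concatenate: 0100 1110 0001 1110
= 0100111000011110


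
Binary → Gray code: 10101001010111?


Binary: 10101001010111
Gray code: G = B XOR (B >> 1)
B >> 1 = 01010100101011
10101001010111 XOR 01010100101011:
  1 XOR 0 = 1
  0 XOR 1 = 1
  1 XOR 0 = 1
  0 XOR 1 = 1
  1 XOR 0 = 1
  0 XOR 1 = 1
  0 XOR 0 = 0
  1 XOR 0 = 1
  0 XOR 1 = 1
  1 XOR 0 = 1
  0 XOR 1 = 1
  1 XOR 0 = 1
  1 XOR 1 = 0
  1 XOR 1 = 0
= 11111101111100


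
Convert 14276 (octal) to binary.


Each octal digit → 3 binary bits:
  1 = 001
  4 = 100
  2 = 010
  7 = 111
  6 = 110
Concatenate: 001 100 010 111 110
= 001100010111110


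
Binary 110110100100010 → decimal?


Positional values:
Bit 1: 1 × 2^1 = 2
Bit 5: 1 × 2^5 = 32
Bit 8: 1 × 2^8 = 256
Bit 10: 1 × 2^10 = 1024
Bit 11: 1 × 2^11 = 2048
Bit 13: 1 × 2^13 = 8192
Bit 14: 1 × 2^14 = 16384
Sum = 2 + 32 + 256 + 1024 + 2048 + 8192 + 16384
= 27938


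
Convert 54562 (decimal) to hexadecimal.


Divide by 16 repeatedly:
54562 ÷ 16 = 3410 remainder 2 (2)
3410 ÷ 16 = 213 remainder 2 (2)
213 ÷ 16 = 13 remainder 5 (5)
13 ÷ 16 = 0 remainder 13 (D)
Reading remainders bottom-up:
= 0xD522


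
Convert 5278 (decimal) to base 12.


Divide by 12 repeatedly:
5278 ÷ 12 = 439 remainder 10
439 ÷ 12 = 36 remainder 7
36 ÷ 12 = 3 remainder 0
3 ÷ 12 = 0 remainder 3
Reading remainders bottom-up:
= 307A


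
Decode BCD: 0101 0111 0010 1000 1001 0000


Each 4-bit group → digit:
  0101 → 5
  0111 → 7
  0010 → 2
  1000 → 8
  1001 → 9
  0000 → 0
= 572890


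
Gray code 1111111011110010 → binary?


Gray code: 1111111011110010
MSB stays the same: 1
Each subsequent bit = prev_binary XOR current_gray:
  B[1] = 1 XOR 1 = 0
  B[2] = 0 XOR 1 = 1
  B[3] = 1 XOR 1 = 0
  B[4] = 0 XOR 1 = 1
  B[5] = 1 XOR 1 = 0
  B[6] = 0 XOR 1 = 1
  B[7] = 1 XOR 0 = 1
  B[8] = 1 XOR 1 = 0
  B[9] = 0 XOR 1 = 1
  B[10] = 1 XOR 1 = 0
  B[11] = 0 XOR 1 = 1
  B[12] = 1 XOR 0 = 1
  B[13] = 1 XOR 0 = 1
  B[14] = 1 XOR 1 = 0
  B[15] = 0 XOR 0 = 0
= 1010101101011100 (43868 decimal)


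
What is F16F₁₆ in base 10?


Positional values:
Position 0: F × 16^0 = 15 × 1 = 15
Position 1: 6 × 16^1 = 6 × 16 = 96
Position 2: 1 × 16^2 = 1 × 256 = 256
Position 3: F × 16^3 = 15 × 4096 = 61440
Sum = 15 + 96 + 256 + 61440
= 61807


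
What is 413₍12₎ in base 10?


Positional values (base 12):
  3 × 12^0 = 3 × 1 = 3
  1 × 12^1 = 1 × 12 = 12
  4 × 12^2 = 4 × 144 = 576
Sum = 3 + 12 + 576
= 591


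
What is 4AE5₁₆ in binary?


Each hex digit → 4 binary bits:
  4 = 0100
  A = 1010
  E = 1110
  5 = 0101
Concatenate: 0100 1010 1110 0101
= 0100101011100101


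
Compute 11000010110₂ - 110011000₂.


Align and subtract column by column (LSB to MSB, borrowing when needed):
  11000010110
- 00110011000
  -----------
  col 0: (0 - 0 borrow-in) - 0 → 0 - 0 = 0, borrow out 0
  col 1: (1 - 0 borrow-in) - 0 → 1 - 0 = 1, borrow out 0
  col 2: (1 - 0 borrow-in) - 0 → 1 - 0 = 1, borrow out 0
  col 3: (0 - 0 borrow-in) - 1 → borrow from next column: (0+2) - 1 = 1, borrow out 1
  col 4: (1 - 1 borrow-in) - 1 → borrow from next column: (0+2) - 1 = 1, borrow out 1
  col 5: (0 - 1 borrow-in) - 0 → borrow from next column: (-1+2) - 0 = 1, borrow out 1
  col 6: (0 - 1 borrow-in) - 0 → borrow from next column: (-1+2) - 0 = 1, borrow out 1
  col 7: (0 - 1 borrow-in) - 1 → borrow from next column: (-1+2) - 1 = 0, borrow out 1
  col 8: (0 - 1 borrow-in) - 1 → borrow from next column: (-1+2) - 1 = 0, borrow out 1
  col 9: (1 - 1 borrow-in) - 0 → 0 - 0 = 0, borrow out 0
  col 10: (1 - 0 borrow-in) - 0 → 1 - 0 = 1, borrow out 0
Reading bits MSB→LSB: 10001111110
Strip leading zeros: 10001111110
= 10001111110


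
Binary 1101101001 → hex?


Group into 4-bit nibbles: 001101101001
  0011 = 3
  0110 = 6
  1001 = 9
= 0x369


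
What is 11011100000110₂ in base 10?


Positional values:
Bit 1: 1 × 2^1 = 2
Bit 2: 1 × 2^2 = 4
Bit 8: 1 × 2^8 = 256
Bit 9: 1 × 2^9 = 512
Bit 10: 1 × 2^10 = 1024
Bit 12: 1 × 2^12 = 4096
Bit 13: 1 × 2^13 = 8192
Sum = 2 + 4 + 256 + 512 + 1024 + 4096 + 8192
= 14086


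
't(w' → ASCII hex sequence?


String: 't(w'  (3 characters)
Per-character ASCII lookup:
  't': lowercase starts at 97: 't' = 97 + 19 = 116 → 0x74
  '(': special character: '(' = 40 → 0x28
  'w': lowercase starts at 97: 'w' = 97 + 22 = 119 → 0x77
= 0x74 0x28 0x77


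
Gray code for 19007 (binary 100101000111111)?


Binary: 100101000111111
Gray code: G = B XOR (B >> 1)
B >> 1 = 010010100011111
100101000111111 XOR 010010100011111:
  1 XOR 0 = 1
  0 XOR 1 = 1
  0 XOR 0 = 0
  1 XOR 0 = 1
  0 XOR 1 = 1
  1 XOR 0 = 1
  0 XOR 1 = 1
  0 XOR 0 = 0
  0 XOR 0 = 0
  1 XOR 0 = 1
  1 XOR 1 = 0
  1 XOR 1 = 0
  1 XOR 1 = 0
  1 XOR 1 = 0
  1 XOR 1 = 0
= 110111100100000


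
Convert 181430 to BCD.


Each digit → 4-bit binary:
  1 → 0001
  8 → 1000
  1 → 0001
  4 → 0100
  3 → 0011
  0 → 0000
= 0001 1000 0001 0100 0011 0000


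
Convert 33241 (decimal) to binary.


Divide by 2 repeatedly:
33241 ÷ 2 = 16620 remainder 1
16620 ÷ 2 = 8310 remainder 0
8310 ÷ 2 = 4155 remainder 0
4155 ÷ 2 = 2077 remainder 1
2077 ÷ 2 = 1038 remainder 1
1038 ÷ 2 = 519 remainder 0
519 ÷ 2 = 259 remainder 1
259 ÷ 2 = 129 remainder 1
129 ÷ 2 = 64 remainder 1
64 ÷ 2 = 32 remainder 0
32 ÷ 2 = 16 remainder 0
16 ÷ 2 = 8 remainder 0
8 ÷ 2 = 4 remainder 0
4 ÷ 2 = 2 remainder 0
2 ÷ 2 = 1 remainder 0
1 ÷ 2 = 0 remainder 1
Reading remainders bottom-up:
= 1000000111011001


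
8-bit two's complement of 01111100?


Original: 01111100
Step 1 - Invert all bits: 10000011
Step 2 - Add 1: 10000011 + 1
= 10000100 (represents -124)


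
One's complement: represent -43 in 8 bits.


Original: 00101011
Invert all bits:
  bit 0: 0 → 1
  bit 1: 0 → 1
  bit 2: 1 → 0
  bit 3: 0 → 1
  bit 4: 1 → 0
  bit 5: 0 → 1
  bit 6: 1 → 0
  bit 7: 1 → 0
= 11010100


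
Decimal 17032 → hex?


Divide by 16 repeatedly:
17032 ÷ 16 = 1064 remainder 8 (8)
1064 ÷ 16 = 66 remainder 8 (8)
66 ÷ 16 = 4 remainder 2 (2)
4 ÷ 16 = 0 remainder 4 (4)
Reading remainders bottom-up:
= 0x4288


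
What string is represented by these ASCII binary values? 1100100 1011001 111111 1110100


Codes (binary): 1100100 1011001 111111 1110100
Per-code ASCII lookup:
  1100100 = 100  (range 97-122: lowercase, 100 - 97 = 3) → 'd'
  1011001 = 89  (range 65-90: uppercase, 89 - 65 = 24) → 'Y'
  111111 = 63  (special character) → '?'
  1110100 = 116  (range 97-122: lowercase, 116 - 97 = 19) → 't'
= 'dY?t'


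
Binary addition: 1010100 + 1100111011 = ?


Align and add column by column (LSB to MSB, carry propagating):
  00001010100
+ 01100111011
  -----------
  col 0: 0 + 1 + 0 (carry in) = 1 → bit 1, carry out 0
  col 1: 0 + 1 + 0 (carry in) = 1 → bit 1, carry out 0
  col 2: 1 + 0 + 0 (carry in) = 1 → bit 1, carry out 0
  col 3: 0 + 1 + 0 (carry in) = 1 → bit 1, carry out 0
  col 4: 1 + 1 + 0 (carry in) = 2 → bit 0, carry out 1
  col 5: 0 + 1 + 1 (carry in) = 2 → bit 0, carry out 1
  col 6: 1 + 0 + 1 (carry in) = 2 → bit 0, carry out 1
  col 7: 0 + 0 + 1 (carry in) = 1 → bit 1, carry out 0
  col 8: 0 + 1 + 0 (carry in) = 1 → bit 1, carry out 0
  col 9: 0 + 1 + 0 (carry in) = 1 → bit 1, carry out 0
  col 10: 0 + 0 + 0 (carry in) = 0 → bit 0, carry out 0
Reading bits MSB→LSB: 01110001111
Strip leading zeros: 1110001111
= 1110001111


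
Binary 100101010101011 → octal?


Group into 3-bit groups: 100101010101011
  100 = 4
  101 = 5
  010 = 2
  101 = 5
  011 = 3
= 0o45253


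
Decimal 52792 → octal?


Divide by 8 repeatedly:
52792 ÷ 8 = 6599 remainder 0
6599 ÷ 8 = 824 remainder 7
824 ÷ 8 = 103 remainder 0
103 ÷ 8 = 12 remainder 7
12 ÷ 8 = 1 remainder 4
1 ÷ 8 = 0 remainder 1
Reading remainders bottom-up:
= 0o147070


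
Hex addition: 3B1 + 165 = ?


Align and add column by column (LSB to MSB, each column mod 16 with carry):
  03B1
+ 0165
  ----
  col 0: 1(1) + 5(5) + 0 (carry in) = 6 → 6(6), carry out 0
  col 1: B(11) + 6(6) + 0 (carry in) = 17 → 1(1), carry out 1
  col 2: 3(3) + 1(1) + 1 (carry in) = 5 → 5(5), carry out 0
  col 3: 0(0) + 0(0) + 0 (carry in) = 0 → 0(0), carry out 0
Reading digits MSB→LSB: 0516
Strip leading zeros: 516
= 0x516


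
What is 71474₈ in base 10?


Positional values:
Position 0: 4 × 8^0 = 4
Position 1: 7 × 8^1 = 56
Position 2: 4 × 8^2 = 256
Position 3: 1 × 8^3 = 512
Position 4: 7 × 8^4 = 28672
Sum = 4 + 56 + 256 + 512 + 28672
= 29500


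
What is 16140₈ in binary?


Each octal digit → 3 binary bits:
  1 = 001
  6 = 110
  1 = 001
  4 = 100
  0 = 000
Concatenate: 001 110 001 100 000
= 001110001100000


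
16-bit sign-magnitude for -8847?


Sign bit: 1 (negative)
Magnitude: 8847 = 010001010001111
= 1010001010001111


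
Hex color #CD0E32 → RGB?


Hex: #CD0E32
R = CD₁₆ = 205
G = 0E₁₆ = 14
B = 32₁₆ = 50
= RGB(205, 14, 50)


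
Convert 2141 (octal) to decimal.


Positional values:
Position 0: 1 × 8^0 = 1
Position 1: 4 × 8^1 = 32
Position 2: 1 × 8^2 = 64
Position 3: 2 × 8^3 = 1024
Sum = 1 + 32 + 64 + 1024
= 1121


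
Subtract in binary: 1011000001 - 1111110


Align and subtract column by column (LSB to MSB, borrowing when needed):
  1011000001
- 0001111110
  ----------
  col 0: (1 - 0 borrow-in) - 0 → 1 - 0 = 1, borrow out 0
  col 1: (0 - 0 borrow-in) - 1 → borrow from next column: (0+2) - 1 = 1, borrow out 1
  col 2: (0 - 1 borrow-in) - 1 → borrow from next column: (-1+2) - 1 = 0, borrow out 1
  col 3: (0 - 1 borrow-in) - 1 → borrow from next column: (-1+2) - 1 = 0, borrow out 1
  col 4: (0 - 1 borrow-in) - 1 → borrow from next column: (-1+2) - 1 = 0, borrow out 1
  col 5: (0 - 1 borrow-in) - 1 → borrow from next column: (-1+2) - 1 = 0, borrow out 1
  col 6: (1 - 1 borrow-in) - 1 → borrow from next column: (0+2) - 1 = 1, borrow out 1
  col 7: (1 - 1 borrow-in) - 0 → 0 - 0 = 0, borrow out 0
  col 8: (0 - 0 borrow-in) - 0 → 0 - 0 = 0, borrow out 0
  col 9: (1 - 0 borrow-in) - 0 → 1 - 0 = 1, borrow out 0
Reading bits MSB→LSB: 1001000011
Strip leading zeros: 1001000011
= 1001000011


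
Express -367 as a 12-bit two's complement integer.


Original: 000101101111
Step 1 - Invert all bits: 111010010000
Step 2 - Add 1: 111010010000 + 1
= 111010010001 (represents -367)


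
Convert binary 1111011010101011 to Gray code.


Binary: 1111011010101011
Gray code: G = B XOR (B >> 1)
B >> 1 = 0111101101010101
1111011010101011 XOR 0111101101010101:
  1 XOR 0 = 1
  1 XOR 1 = 0
  1 XOR 1 = 0
  1 XOR 1 = 0
  0 XOR 1 = 1
  1 XOR 0 = 1
  1 XOR 1 = 0
  0 XOR 1 = 1
  1 XOR 0 = 1
  0 XOR 1 = 1
  1 XOR 0 = 1
  0 XOR 1 = 1
  1 XOR 0 = 1
  0 XOR 1 = 1
  1 XOR 0 = 1
  1 XOR 1 = 0
= 1000110111111110


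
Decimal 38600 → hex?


Divide by 16 repeatedly:
38600 ÷ 16 = 2412 remainder 8 (8)
2412 ÷ 16 = 150 remainder 12 (C)
150 ÷ 16 = 9 remainder 6 (6)
9 ÷ 16 = 0 remainder 9 (9)
Reading remainders bottom-up:
= 0x96C8


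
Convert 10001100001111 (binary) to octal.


Group into 3-bit groups: 010001100001111
  010 = 2
  001 = 1
  100 = 4
  001 = 1
  111 = 7
= 0o21417


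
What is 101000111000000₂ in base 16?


Group into 4-bit nibbles: 0101000111000000
  0101 = 5
  0001 = 1
  1100 = C
  0000 = 0
= 0x51C0


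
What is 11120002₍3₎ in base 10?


Positional values (base 3):
  2 × 3^0 = 2 × 1 = 2
  0 × 3^1 = 0 × 3 = 0
  0 × 3^2 = 0 × 9 = 0
  0 × 3^3 = 0 × 27 = 0
  2 × 3^4 = 2 × 81 = 162
  1 × 3^5 = 1 × 243 = 243
  1 × 3^6 = 1 × 729 = 729
  1 × 3^7 = 1 × 2187 = 2187
Sum = 2 + 0 + 0 + 0 + 162 + 243 + 729 + 2187
= 3323


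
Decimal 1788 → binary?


Divide by 2 repeatedly:
1788 ÷ 2 = 894 remainder 0
894 ÷ 2 = 447 remainder 0
447 ÷ 2 = 223 remainder 1
223 ÷ 2 = 111 remainder 1
111 ÷ 2 = 55 remainder 1
55 ÷ 2 = 27 remainder 1
27 ÷ 2 = 13 remainder 1
13 ÷ 2 = 6 remainder 1
6 ÷ 2 = 3 remainder 0
3 ÷ 2 = 1 remainder 1
1 ÷ 2 = 0 remainder 1
Reading remainders bottom-up:
= 11011111100


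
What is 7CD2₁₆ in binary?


Each hex digit → 4 binary bits:
  7 = 0111
  C = 1100
  D = 1101
  2 = 0010
Concatenate: 0111 1100 1101 0010
= 0111110011010010


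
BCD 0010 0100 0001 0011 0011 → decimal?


Each 4-bit group → digit:
  0010 → 2
  0100 → 4
  0001 → 1
  0011 → 3
  0011 → 3
= 24133


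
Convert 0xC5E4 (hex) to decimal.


Positional values:
Position 0: 4 × 16^0 = 4 × 1 = 4
Position 1: E × 16^1 = 14 × 16 = 224
Position 2: 5 × 16^2 = 5 × 256 = 1280
Position 3: C × 16^3 = 12 × 4096 = 49152
Sum = 4 + 224 + 1280 + 49152
= 50660


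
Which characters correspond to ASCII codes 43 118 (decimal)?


Codes (decimal): 43 118
Per-code ASCII lookup:
  43  (special character) → '+'
  118  (range 97-122: lowercase, 118 - 97 = 21) → 'v'
= '+v'


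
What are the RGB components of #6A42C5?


Hex: #6A42C5
R = 6A₁₆ = 106
G = 42₁₆ = 66
B = C5₁₆ = 197
= RGB(106, 66, 197)


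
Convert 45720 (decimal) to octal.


Divide by 8 repeatedly:
45720 ÷ 8 = 5715 remainder 0
5715 ÷ 8 = 714 remainder 3
714 ÷ 8 = 89 remainder 2
89 ÷ 8 = 11 remainder 1
11 ÷ 8 = 1 remainder 3
1 ÷ 8 = 0 remainder 1
Reading remainders bottom-up:
= 0o131230


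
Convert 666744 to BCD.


Each digit → 4-bit binary:
  6 → 0110
  6 → 0110
  6 → 0110
  7 → 0111
  4 → 0100
  4 → 0100
= 0110 0110 0110 0111 0100 0100


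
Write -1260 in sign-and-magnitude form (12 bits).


Sign bit: 1 (negative)
Magnitude: 1260 = 10011101100
= 110011101100


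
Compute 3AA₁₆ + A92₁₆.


Align and add column by column (LSB to MSB, each column mod 16 with carry):
  03AA
+ 0A92
  ----
  col 0: A(10) + 2(2) + 0 (carry in) = 12 → C(12), carry out 0
  col 1: A(10) + 9(9) + 0 (carry in) = 19 → 3(3), carry out 1
  col 2: 3(3) + A(10) + 1 (carry in) = 14 → E(14), carry out 0
  col 3: 0(0) + 0(0) + 0 (carry in) = 0 → 0(0), carry out 0
Reading digits MSB→LSB: 0E3C
Strip leading zeros: E3C
= 0xE3C


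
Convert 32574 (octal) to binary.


Each octal digit → 3 binary bits:
  3 = 011
  2 = 010
  5 = 101
  7 = 111
  4 = 100
Concatenate: 011 010 101 111 100
= 011010101111100


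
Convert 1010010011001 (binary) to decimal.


Positional values:
Bit 0: 1 × 2^0 = 1
Bit 3: 1 × 2^3 = 8
Bit 4: 1 × 2^4 = 16
Bit 7: 1 × 2^7 = 128
Bit 10: 1 × 2^10 = 1024
Bit 12: 1 × 2^12 = 4096
Sum = 1 + 8 + 16 + 128 + 1024 + 4096
= 5273


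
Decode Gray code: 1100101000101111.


Gray code: 1100101000101111
MSB stays the same: 1
Each subsequent bit = prev_binary XOR current_gray:
  B[1] = 1 XOR 1 = 0
  B[2] = 0 XOR 0 = 0
  B[3] = 0 XOR 0 = 0
  B[4] = 0 XOR 1 = 1
  B[5] = 1 XOR 0 = 1
  B[6] = 1 XOR 1 = 0
  B[7] = 0 XOR 0 = 0
  B[8] = 0 XOR 0 = 0
  B[9] = 0 XOR 0 = 0
  B[10] = 0 XOR 1 = 1
  B[11] = 1 XOR 0 = 1
  B[12] = 1 XOR 1 = 0
  B[13] = 0 XOR 1 = 1
  B[14] = 1 XOR 1 = 0
  B[15] = 0 XOR 1 = 1
= 1000110000110101 (35893 decimal)


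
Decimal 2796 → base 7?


Divide by 7 repeatedly:
2796 ÷ 7 = 399 remainder 3
399 ÷ 7 = 57 remainder 0
57 ÷ 7 = 8 remainder 1
8 ÷ 7 = 1 remainder 1
1 ÷ 7 = 0 remainder 1
Reading remainders bottom-up:
= 11103


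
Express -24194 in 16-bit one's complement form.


Original: 0101111010000010
Invert all bits:
  bit 0: 0 → 1
  bit 1: 1 → 0
  bit 2: 0 → 1
  bit 3: 1 → 0
  bit 4: 1 → 0
  bit 5: 1 → 0
  bit 6: 1 → 0
  bit 7: 0 → 1
  bit 8: 1 → 0
  bit 9: 0 → 1
  bit 10: 0 → 1
  bit 11: 0 → 1
  bit 12: 0 → 1
  bit 13: 0 → 1
  bit 14: 1 → 0
  bit 15: 0 → 1
= 1010000101111101


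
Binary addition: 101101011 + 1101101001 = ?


Align and add column by column (LSB to MSB, carry propagating):
  00101101011
+ 01101101001
  -----------
  col 0: 1 + 1 + 0 (carry in) = 2 → bit 0, carry out 1
  col 1: 1 + 0 + 1 (carry in) = 2 → bit 0, carry out 1
  col 2: 0 + 0 + 1 (carry in) = 1 → bit 1, carry out 0
  col 3: 1 + 1 + 0 (carry in) = 2 → bit 0, carry out 1
  col 4: 0 + 0 + 1 (carry in) = 1 → bit 1, carry out 0
  col 5: 1 + 1 + 0 (carry in) = 2 → bit 0, carry out 1
  col 6: 1 + 1 + 1 (carry in) = 3 → bit 1, carry out 1
  col 7: 0 + 0 + 1 (carry in) = 1 → bit 1, carry out 0
  col 8: 1 + 1 + 0 (carry in) = 2 → bit 0, carry out 1
  col 9: 0 + 1 + 1 (carry in) = 2 → bit 0, carry out 1
  col 10: 0 + 0 + 1 (carry in) = 1 → bit 1, carry out 0
Reading bits MSB→LSB: 10011010100
Strip leading zeros: 10011010100
= 10011010100


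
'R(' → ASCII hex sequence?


String: 'R('  (2 characters)
Per-character ASCII lookup:
  'R': uppercase starts at 65: 'R' = 65 + 17 = 82 → 0x52
  '(': special character: '(' = 40 → 0x28
= 0x52 0x28


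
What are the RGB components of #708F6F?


Hex: #708F6F
R = 70₁₆ = 112
G = 8F₁₆ = 143
B = 6F₁₆ = 111
= RGB(112, 143, 111)


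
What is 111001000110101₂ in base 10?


Positional values:
Bit 0: 1 × 2^0 = 1
Bit 2: 1 × 2^2 = 4
Bit 4: 1 × 2^4 = 16
Bit 5: 1 × 2^5 = 32
Bit 9: 1 × 2^9 = 512
Bit 12: 1 × 2^12 = 4096
Bit 13: 1 × 2^13 = 8192
Bit 14: 1 × 2^14 = 16384
Sum = 1 + 4 + 16 + 32 + 512 + 4096 + 8192 + 16384
= 29237


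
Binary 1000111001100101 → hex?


Group into 4-bit nibbles: 1000111001100101
  1000 = 8
  1110 = E
  0110 = 6
  0101 = 5
= 0x8E65


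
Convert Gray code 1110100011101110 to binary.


Gray code: 1110100011101110
MSB stays the same: 1
Each subsequent bit = prev_binary XOR current_gray:
  B[1] = 1 XOR 1 = 0
  B[2] = 0 XOR 1 = 1
  B[3] = 1 XOR 0 = 1
  B[4] = 1 XOR 1 = 0
  B[5] = 0 XOR 0 = 0
  B[6] = 0 XOR 0 = 0
  B[7] = 0 XOR 0 = 0
  B[8] = 0 XOR 1 = 1
  B[9] = 1 XOR 1 = 0
  B[10] = 0 XOR 1 = 1
  B[11] = 1 XOR 0 = 1
  B[12] = 1 XOR 1 = 0
  B[13] = 0 XOR 1 = 1
  B[14] = 1 XOR 1 = 0
  B[15] = 0 XOR 0 = 0
= 1011000010110100 (45236 decimal)


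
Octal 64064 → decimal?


Positional values:
Position 0: 4 × 8^0 = 4
Position 1: 6 × 8^1 = 48
Position 2: 0 × 8^2 = 0
Position 3: 4 × 8^3 = 2048
Position 4: 6 × 8^4 = 24576
Sum = 4 + 48 + 0 + 2048 + 24576
= 26676


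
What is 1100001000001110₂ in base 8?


Group into 3-bit groups: 001100001000001110
  001 = 1
  100 = 4
  001 = 1
  000 = 0
  001 = 1
  110 = 6
= 0o141016


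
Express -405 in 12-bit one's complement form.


Original: 000110010101
Invert all bits:
  bit 0: 0 → 1
  bit 1: 0 → 1
  bit 2: 0 → 1
  bit 3: 1 → 0
  bit 4: 1 → 0
  bit 5: 0 → 1
  bit 6: 0 → 1
  bit 7: 1 → 0
  bit 8: 0 → 1
  bit 9: 1 → 0
  bit 10: 0 → 1
  bit 11: 1 → 0
= 111001101010


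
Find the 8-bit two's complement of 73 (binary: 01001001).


Original: 01001001
Step 1 - Invert all bits: 10110110
Step 2 - Add 1: 10110110 + 1
= 10110111 (represents -73)


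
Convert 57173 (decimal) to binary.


Divide by 2 repeatedly:
57173 ÷ 2 = 28586 remainder 1
28586 ÷ 2 = 14293 remainder 0
14293 ÷ 2 = 7146 remainder 1
7146 ÷ 2 = 3573 remainder 0
3573 ÷ 2 = 1786 remainder 1
1786 ÷ 2 = 893 remainder 0
893 ÷ 2 = 446 remainder 1
446 ÷ 2 = 223 remainder 0
223 ÷ 2 = 111 remainder 1
111 ÷ 2 = 55 remainder 1
55 ÷ 2 = 27 remainder 1
27 ÷ 2 = 13 remainder 1
13 ÷ 2 = 6 remainder 1
6 ÷ 2 = 3 remainder 0
3 ÷ 2 = 1 remainder 1
1 ÷ 2 = 0 remainder 1
Reading remainders bottom-up:
= 1101111101010101


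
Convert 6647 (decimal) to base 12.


Divide by 12 repeatedly:
6647 ÷ 12 = 553 remainder 11
553 ÷ 12 = 46 remainder 1
46 ÷ 12 = 3 remainder 10
3 ÷ 12 = 0 remainder 3
Reading remainders bottom-up:
= 3A1B


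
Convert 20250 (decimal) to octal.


Divide by 8 repeatedly:
20250 ÷ 8 = 2531 remainder 2
2531 ÷ 8 = 316 remainder 3
316 ÷ 8 = 39 remainder 4
39 ÷ 8 = 4 remainder 7
4 ÷ 8 = 0 remainder 4
Reading remainders bottom-up:
= 0o47432


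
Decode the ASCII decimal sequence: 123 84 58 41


Codes (decimal): 123 84 58 41
Per-code ASCII lookup:
  123  (special character) → '{'
  84  (range 65-90: uppercase, 84 - 65 = 19) → 'T'
  58  (special character) → ':'
  41  (special character) → ')'
= '{T:)'


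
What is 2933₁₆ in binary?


Each hex digit → 4 binary bits:
  2 = 0010
  9 = 1001
  3 = 0011
  3 = 0011
Concatenate: 0010 1001 0011 0011
= 0010100100110011


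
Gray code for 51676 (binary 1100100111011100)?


Binary: 1100100111011100
Gray code: G = B XOR (B >> 1)
B >> 1 = 0110010011101110
1100100111011100 XOR 0110010011101110:
  1 XOR 0 = 1
  1 XOR 1 = 0
  0 XOR 1 = 1
  0 XOR 0 = 0
  1 XOR 0 = 1
  0 XOR 1 = 1
  0 XOR 0 = 0
  1 XOR 0 = 1
  1 XOR 1 = 0
  1 XOR 1 = 0
  0 XOR 1 = 1
  1 XOR 0 = 1
  1 XOR 1 = 0
  1 XOR 1 = 0
  0 XOR 1 = 1
  0 XOR 0 = 0
= 1010110100110010


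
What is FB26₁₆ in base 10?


Positional values:
Position 0: 6 × 16^0 = 6 × 1 = 6
Position 1: 2 × 16^1 = 2 × 16 = 32
Position 2: B × 16^2 = 11 × 256 = 2816
Position 3: F × 16^3 = 15 × 4096 = 61440
Sum = 6 + 32 + 2816 + 61440
= 64294


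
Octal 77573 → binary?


Each octal digit → 3 binary bits:
  7 = 111
  7 = 111
  5 = 101
  7 = 111
  3 = 011
Concatenate: 111 111 101 111 011
= 111111101111011


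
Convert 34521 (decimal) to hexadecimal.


Divide by 16 repeatedly:
34521 ÷ 16 = 2157 remainder 9 (9)
2157 ÷ 16 = 134 remainder 13 (D)
134 ÷ 16 = 8 remainder 6 (6)
8 ÷ 16 = 0 remainder 8 (8)
Reading remainders bottom-up:
= 0x86D9


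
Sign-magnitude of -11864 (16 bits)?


Sign bit: 1 (negative)
Magnitude: 11864 = 010111001011000
= 1010111001011000


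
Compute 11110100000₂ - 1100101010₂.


Align and subtract column by column (LSB to MSB, borrowing when needed):
  11110100000
- 01100101010
  -----------
  col 0: (0 - 0 borrow-in) - 0 → 0 - 0 = 0, borrow out 0
  col 1: (0 - 0 borrow-in) - 1 → borrow from next column: (0+2) - 1 = 1, borrow out 1
  col 2: (0 - 1 borrow-in) - 0 → borrow from next column: (-1+2) - 0 = 1, borrow out 1
  col 3: (0 - 1 borrow-in) - 1 → borrow from next column: (-1+2) - 1 = 0, borrow out 1
  col 4: (0 - 1 borrow-in) - 0 → borrow from next column: (-1+2) - 0 = 1, borrow out 1
  col 5: (1 - 1 borrow-in) - 1 → borrow from next column: (0+2) - 1 = 1, borrow out 1
  col 6: (0 - 1 borrow-in) - 0 → borrow from next column: (-1+2) - 0 = 1, borrow out 1
  col 7: (1 - 1 borrow-in) - 0 → 0 - 0 = 0, borrow out 0
  col 8: (1 - 0 borrow-in) - 1 → 1 - 1 = 0, borrow out 0
  col 9: (1 - 0 borrow-in) - 1 → 1 - 1 = 0, borrow out 0
  col 10: (1 - 0 borrow-in) - 0 → 1 - 0 = 1, borrow out 0
Reading bits MSB→LSB: 10001110110
Strip leading zeros: 10001110110
= 10001110110


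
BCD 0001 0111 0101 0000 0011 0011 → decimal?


Each 4-bit group → digit:
  0001 → 1
  0111 → 7
  0101 → 5
  0000 → 0
  0011 → 3
  0011 → 3
= 175033


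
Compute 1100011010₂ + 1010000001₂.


Align and add column by column (LSB to MSB, carry propagating):
  01100011010
+ 01010000001
  -----------
  col 0: 0 + 1 + 0 (carry in) = 1 → bit 1, carry out 0
  col 1: 1 + 0 + 0 (carry in) = 1 → bit 1, carry out 0
  col 2: 0 + 0 + 0 (carry in) = 0 → bit 0, carry out 0
  col 3: 1 + 0 + 0 (carry in) = 1 → bit 1, carry out 0
  col 4: 1 + 0 + 0 (carry in) = 1 → bit 1, carry out 0
  col 5: 0 + 0 + 0 (carry in) = 0 → bit 0, carry out 0
  col 6: 0 + 0 + 0 (carry in) = 0 → bit 0, carry out 0
  col 7: 0 + 1 + 0 (carry in) = 1 → bit 1, carry out 0
  col 8: 1 + 0 + 0 (carry in) = 1 → bit 1, carry out 0
  col 9: 1 + 1 + 0 (carry in) = 2 → bit 0, carry out 1
  col 10: 0 + 0 + 1 (carry in) = 1 → bit 1, carry out 0
Reading bits MSB→LSB: 10110011011
Strip leading zeros: 10110011011
= 10110011011


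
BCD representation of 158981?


Each digit → 4-bit binary:
  1 → 0001
  5 → 0101
  8 → 1000
  9 → 1001
  8 → 1000
  1 → 0001
= 0001 0101 1000 1001 1000 0001


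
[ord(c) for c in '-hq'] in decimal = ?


String: '-hq'  (3 characters)
Per-character ASCII lookup:
  '-': special character: '-' = 45
  'h': lowercase starts at 97: 'h' = 97 + 7 = 104
  'q': lowercase starts at 97: 'q' = 97 + 16 = 113
= 45 104 113


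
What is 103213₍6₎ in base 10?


Positional values (base 6):
  3 × 6^0 = 3 × 1 = 3
  1 × 6^1 = 1 × 6 = 6
  2 × 6^2 = 2 × 36 = 72
  3 × 6^3 = 3 × 216 = 648
  0 × 6^4 = 0 × 1296 = 0
  1 × 6^5 = 1 × 7776 = 7776
Sum = 3 + 6 + 72 + 648 + 0 + 7776
= 8505


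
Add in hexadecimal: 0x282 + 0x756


Align and add column by column (LSB to MSB, each column mod 16 with carry):
  0282
+ 0756
  ----
  col 0: 2(2) + 6(6) + 0 (carry in) = 8 → 8(8), carry out 0
  col 1: 8(8) + 5(5) + 0 (carry in) = 13 → D(13), carry out 0
  col 2: 2(2) + 7(7) + 0 (carry in) = 9 → 9(9), carry out 0
  col 3: 0(0) + 0(0) + 0 (carry in) = 0 → 0(0), carry out 0
Reading digits MSB→LSB: 09D8
Strip leading zeros: 9D8
= 0x9D8


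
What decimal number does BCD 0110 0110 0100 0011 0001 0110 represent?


Each 4-bit group → digit:
  0110 → 6
  0110 → 6
  0100 → 4
  0011 → 3
  0001 → 1
  0110 → 6
= 664316


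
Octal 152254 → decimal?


Positional values:
Position 0: 4 × 8^0 = 4
Position 1: 5 × 8^1 = 40
Position 2: 2 × 8^2 = 128
Position 3: 2 × 8^3 = 1024
Position 4: 5 × 8^4 = 20480
Position 5: 1 × 8^5 = 32768
Sum = 4 + 40 + 128 + 1024 + 20480 + 32768
= 54444


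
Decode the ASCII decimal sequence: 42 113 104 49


Codes (decimal): 42 113 104 49
Per-code ASCII lookup:
  42  (special character) → '*'
  113  (range 97-122: lowercase, 113 - 97 = 16) → 'q'
  104  (range 97-122: lowercase, 104 - 97 = 7) → 'h'
  49  (range 48-57: digits, 49 - 48 = 1) → '1'
= '*qh1'


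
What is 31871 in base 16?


Divide by 16 repeatedly:
31871 ÷ 16 = 1991 remainder 15 (F)
1991 ÷ 16 = 124 remainder 7 (7)
124 ÷ 16 = 7 remainder 12 (C)
7 ÷ 16 = 0 remainder 7 (7)
Reading remainders bottom-up:
= 0x7C7F


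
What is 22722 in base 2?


Divide by 2 repeatedly:
22722 ÷ 2 = 11361 remainder 0
11361 ÷ 2 = 5680 remainder 1
5680 ÷ 2 = 2840 remainder 0
2840 ÷ 2 = 1420 remainder 0
1420 ÷ 2 = 710 remainder 0
710 ÷ 2 = 355 remainder 0
355 ÷ 2 = 177 remainder 1
177 ÷ 2 = 88 remainder 1
88 ÷ 2 = 44 remainder 0
44 ÷ 2 = 22 remainder 0
22 ÷ 2 = 11 remainder 0
11 ÷ 2 = 5 remainder 1
5 ÷ 2 = 2 remainder 1
2 ÷ 2 = 1 remainder 0
1 ÷ 2 = 0 remainder 1
Reading remainders bottom-up:
= 101100011000010


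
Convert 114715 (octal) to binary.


Each octal digit → 3 binary bits:
  1 = 001
  1 = 001
  4 = 100
  7 = 111
  1 = 001
  5 = 101
Concatenate: 001 001 100 111 001 101
= 001001100111001101


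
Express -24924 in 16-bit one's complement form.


Original: 0110000101011100
Invert all bits:
  bit 0: 0 → 1
  bit 1: 1 → 0
  bit 2: 1 → 0
  bit 3: 0 → 1
  bit 4: 0 → 1
  bit 5: 0 → 1
  bit 6: 0 → 1
  bit 7: 1 → 0
  bit 8: 0 → 1
  bit 9: 1 → 0
  bit 10: 0 → 1
  bit 11: 1 → 0
  bit 12: 1 → 0
  bit 13: 1 → 0
  bit 14: 0 → 1
  bit 15: 0 → 1
= 1001111010100011


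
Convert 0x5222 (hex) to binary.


Each hex digit → 4 binary bits:
  5 = 0101
  2 = 0010
  2 = 0010
  2 = 0010
Concatenate: 0101 0010 0010 0010
= 0101001000100010


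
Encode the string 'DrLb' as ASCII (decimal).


String: 'DrLb'  (4 characters)
Per-character ASCII lookup:
  'D': uppercase starts at 65: 'D' = 65 + 3 = 68
  'r': lowercase starts at 97: 'r' = 97 + 17 = 114
  'L': uppercase starts at 65: 'L' = 65 + 11 = 76
  'b': lowercase starts at 97: 'b' = 97 + 1 = 98
= 68 114 76 98
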